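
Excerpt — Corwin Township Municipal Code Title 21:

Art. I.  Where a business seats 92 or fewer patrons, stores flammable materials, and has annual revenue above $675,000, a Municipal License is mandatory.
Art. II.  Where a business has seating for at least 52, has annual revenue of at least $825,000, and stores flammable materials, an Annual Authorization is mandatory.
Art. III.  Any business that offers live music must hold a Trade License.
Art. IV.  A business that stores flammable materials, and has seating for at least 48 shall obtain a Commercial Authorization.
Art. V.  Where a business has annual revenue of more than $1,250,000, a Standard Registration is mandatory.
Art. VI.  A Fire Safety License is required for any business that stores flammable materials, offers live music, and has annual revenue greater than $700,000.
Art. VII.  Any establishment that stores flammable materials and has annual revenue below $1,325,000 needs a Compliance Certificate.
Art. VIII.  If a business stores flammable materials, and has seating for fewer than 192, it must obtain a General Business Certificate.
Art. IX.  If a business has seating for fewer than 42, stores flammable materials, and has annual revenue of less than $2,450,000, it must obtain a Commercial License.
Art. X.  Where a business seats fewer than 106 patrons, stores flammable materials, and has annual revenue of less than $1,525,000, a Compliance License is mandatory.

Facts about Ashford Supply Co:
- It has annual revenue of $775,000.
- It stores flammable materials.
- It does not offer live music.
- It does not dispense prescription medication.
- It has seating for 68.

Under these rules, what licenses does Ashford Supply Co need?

Art. I. seating 68 ≤ 92; stores flammable materials; revenue $775,000 > $675,000 → Municipal License required.
Art. II. seating 68 ≥ 52; revenue $775,000 < $825,000; stores flammable materials → Annual Authorization not required.
Art. III. does not offer live music → Trade License not required.
Art. IV. stores flammable materials; seating 68 ≥ 48 → Commercial Authorization required.
Art. V. revenue $775,000 ≤ $1,250,000 → Standard Registration not required.
Art. VI. stores flammable materials; does not offer live music; revenue $775,000 > $700,000 → Fire Safety License not required.
Art. VII. stores flammable materials; revenue $775,000 < $1,325,000 → Compliance Certificate required.
Art. VIII. stores flammable materials; seating 68 < 192 → General Business Certificate required.
Art. IX. seating 68 ≥ 42; stores flammable materials; revenue $775,000 < $2,450,000 → Commercial License not required.
Art. X. seating 68 < 106; stores flammable materials; revenue $775,000 < $1,525,000 → Compliance License required.

Commercial Authorization, Compliance Certificate, Compliance License, General Business Certificate, Municipal License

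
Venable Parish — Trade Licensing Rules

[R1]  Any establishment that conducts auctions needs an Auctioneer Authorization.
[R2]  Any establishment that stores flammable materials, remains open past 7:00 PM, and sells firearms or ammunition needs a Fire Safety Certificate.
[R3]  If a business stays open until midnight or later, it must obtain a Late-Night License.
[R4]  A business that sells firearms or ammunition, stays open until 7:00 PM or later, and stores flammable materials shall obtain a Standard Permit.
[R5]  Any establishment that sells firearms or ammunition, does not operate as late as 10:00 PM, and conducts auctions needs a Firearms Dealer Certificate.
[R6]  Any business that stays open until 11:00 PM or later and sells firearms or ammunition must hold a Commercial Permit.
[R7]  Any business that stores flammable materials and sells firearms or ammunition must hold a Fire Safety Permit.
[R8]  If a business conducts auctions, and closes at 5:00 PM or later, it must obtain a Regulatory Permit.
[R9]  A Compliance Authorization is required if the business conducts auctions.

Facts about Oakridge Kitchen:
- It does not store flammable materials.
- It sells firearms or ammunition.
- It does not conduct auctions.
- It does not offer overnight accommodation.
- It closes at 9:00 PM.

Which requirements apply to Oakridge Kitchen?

None

[R1] does not conduct auctions → Auctioneer Authorization not required.
[R2] does not store flammable materials; closes 9:00 PM, after 7:00 PM; sells firearms or ammunition → Fire Safety Certificate not required.
[R3] closes 9:00 PM, at/before midnight → Late-Night License not required.
[R4] sells firearms or ammunition; closes 9:00 PM, after 7:00 PM; does not store flammable materials → Standard Permit not required.
[R5] sells firearms or ammunition; closes 9:00 PM, at/before 10:00 PM; does not conduct auctions → Firearms Dealer Certificate not required.
[R6] closes 9:00 PM, at/before 11:00 PM; sells firearms or ammunition → Commercial Permit not required.
[R7] does not store flammable materials; sells firearms or ammunition → Fire Safety Permit not required.
[R8] does not conduct auctions; closes 9:00 PM, after 5:00 PM → Regulatory Permit not required.
[R9] does not conduct auctions → Compliance Authorization not required.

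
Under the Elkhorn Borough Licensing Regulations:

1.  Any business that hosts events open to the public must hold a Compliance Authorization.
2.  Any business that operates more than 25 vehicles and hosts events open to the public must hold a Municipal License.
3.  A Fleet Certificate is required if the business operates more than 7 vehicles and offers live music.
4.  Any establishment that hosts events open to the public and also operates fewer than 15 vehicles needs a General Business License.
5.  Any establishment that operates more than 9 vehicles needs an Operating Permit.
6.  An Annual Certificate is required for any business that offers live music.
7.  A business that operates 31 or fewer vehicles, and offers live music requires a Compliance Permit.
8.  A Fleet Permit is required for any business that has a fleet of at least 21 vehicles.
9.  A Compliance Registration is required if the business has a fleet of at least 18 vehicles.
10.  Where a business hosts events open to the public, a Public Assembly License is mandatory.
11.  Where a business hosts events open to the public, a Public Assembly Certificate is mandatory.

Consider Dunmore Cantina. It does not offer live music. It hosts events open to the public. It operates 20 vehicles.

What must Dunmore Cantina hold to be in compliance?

Compliance Authorization, Compliance Registration, Operating Permit, Public Assembly Certificate, Public Assembly License

1. hosts events open to the public → Compliance Authorization required.
2. vehicles 20 ≤ 25; hosts events open to the public → Municipal License not required.
3. vehicles 20 > 7; does not offer live music → Fleet Certificate not required.
4. hosts events open to the public; vehicles 20 ≥ 15 → General Business License not required.
5. vehicles 20 > 9 → Operating Permit required.
6. does not offer live music → Annual Certificate not required.
7. vehicles 20 ≤ 31; does not offer live music → Compliance Permit not required.
8. vehicles 20 < 21 → Fleet Permit not required.
9. vehicles 20 ≥ 18 → Compliance Registration required.
10. hosts events open to the public → Public Assembly License required.
11. hosts events open to the public → Public Assembly Certificate required.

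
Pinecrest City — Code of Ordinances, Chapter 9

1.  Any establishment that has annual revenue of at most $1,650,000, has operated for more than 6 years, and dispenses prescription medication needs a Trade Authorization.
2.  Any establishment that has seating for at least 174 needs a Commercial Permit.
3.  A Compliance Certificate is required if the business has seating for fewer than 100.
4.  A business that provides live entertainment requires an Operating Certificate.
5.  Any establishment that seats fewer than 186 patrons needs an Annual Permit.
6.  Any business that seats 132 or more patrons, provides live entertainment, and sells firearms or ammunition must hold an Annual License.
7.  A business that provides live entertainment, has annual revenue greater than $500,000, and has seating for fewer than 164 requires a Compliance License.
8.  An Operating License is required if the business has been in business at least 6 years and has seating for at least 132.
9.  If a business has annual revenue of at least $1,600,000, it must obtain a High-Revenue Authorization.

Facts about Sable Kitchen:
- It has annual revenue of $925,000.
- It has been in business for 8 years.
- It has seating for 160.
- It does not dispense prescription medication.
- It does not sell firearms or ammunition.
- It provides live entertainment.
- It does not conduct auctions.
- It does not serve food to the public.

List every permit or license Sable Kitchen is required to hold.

1. revenue $925,000 ≤ $1,650,000; years in business 8 > 6; does not dispense prescription medication → Trade Authorization not required.
2. seating 160 < 174 → Commercial Permit not required.
3. seating 160 ≥ 100 → Compliance Certificate not required.
4. provides live entertainment → Operating Certificate required.
5. seating 160 < 186 → Annual Permit required.
6. seating 160 ≥ 132; provides live entertainment; does not sell firearms or ammunition → Annual License not required.
7. provides live entertainment; revenue $925,000 > $500,000; seating 160 < 164 → Compliance License required.
8. years in business 8 ≥ 6; seating 160 ≥ 132 → Operating License required.
9. revenue $925,000 < $1,600,000 → High-Revenue Authorization not required.

Annual Permit, Compliance License, Operating Certificate, Operating License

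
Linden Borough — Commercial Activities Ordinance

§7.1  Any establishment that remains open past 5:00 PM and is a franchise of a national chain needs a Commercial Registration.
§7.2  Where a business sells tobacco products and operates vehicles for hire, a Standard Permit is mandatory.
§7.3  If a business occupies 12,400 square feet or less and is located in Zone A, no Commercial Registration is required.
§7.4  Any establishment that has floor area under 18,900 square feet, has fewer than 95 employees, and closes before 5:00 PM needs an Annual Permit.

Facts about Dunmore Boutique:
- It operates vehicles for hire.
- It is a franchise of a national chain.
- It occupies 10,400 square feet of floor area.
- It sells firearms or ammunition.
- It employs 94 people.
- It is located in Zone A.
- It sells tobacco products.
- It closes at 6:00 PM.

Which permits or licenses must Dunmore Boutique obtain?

Standard Permit

§7.1 closes 6:00 PM, after 5:00 PM; is a franchise of a national chain → Commercial Registration required.
§7.2 sells tobacco products; operates vehicles for hire → Standard Permit required.
§7.3 floor area 10,400 square feet ≤ 12,400 square feet; is located in Zone A → exempt from Commercial Registration.
§7.4 floor area 10,400 square feet < 18,900 square feet; employees 94 < 95; closes 6:00 PM, after 5:00 PM → Annual Permit not required.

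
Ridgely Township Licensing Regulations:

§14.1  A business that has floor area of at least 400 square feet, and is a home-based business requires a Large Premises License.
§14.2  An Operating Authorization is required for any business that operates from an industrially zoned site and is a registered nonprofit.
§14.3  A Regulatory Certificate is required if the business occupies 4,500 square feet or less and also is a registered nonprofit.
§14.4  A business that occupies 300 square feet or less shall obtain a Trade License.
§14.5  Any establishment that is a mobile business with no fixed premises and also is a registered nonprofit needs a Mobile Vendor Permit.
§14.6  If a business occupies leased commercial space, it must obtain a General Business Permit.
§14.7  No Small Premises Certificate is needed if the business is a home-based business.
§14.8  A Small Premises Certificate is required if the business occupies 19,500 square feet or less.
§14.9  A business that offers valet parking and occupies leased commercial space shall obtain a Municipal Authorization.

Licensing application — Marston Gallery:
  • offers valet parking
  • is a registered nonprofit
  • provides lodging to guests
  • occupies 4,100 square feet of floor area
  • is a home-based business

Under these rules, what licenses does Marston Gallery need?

Large Premises License, Regulatory Certificate

§14.1 floor area 4,100 square feet ≥ 400 square feet; is a home-based business → Large Premises License required.
§14.2 is a home-based business (not: operates from an industrially zoned site); is a registered nonprofit → Operating Authorization not required.
§14.3 floor area 4,100 square feet ≤ 4,500 square feet; is a registered nonprofit → Regulatory Certificate required.
§14.4 floor area 4,100 square feet > 300 square feet → Trade License not required.
§14.5 is a home-based business (not: is a mobile business with no fixed premises); is a registered nonprofit → Mobile Vendor Permit not required.
§14.6 is a home-based business (not: occupies leased commercial space) → General Business Permit not required.
§14.7 is a home-based business → exempt from Small Premises Certificate.
§14.8 floor area 4,100 square feet ≤ 19,500 square feet → Small Premises Certificate required.
§14.9 offers valet parking; is a home-based business (not: occupies leased commercial space) → Municipal Authorization not required.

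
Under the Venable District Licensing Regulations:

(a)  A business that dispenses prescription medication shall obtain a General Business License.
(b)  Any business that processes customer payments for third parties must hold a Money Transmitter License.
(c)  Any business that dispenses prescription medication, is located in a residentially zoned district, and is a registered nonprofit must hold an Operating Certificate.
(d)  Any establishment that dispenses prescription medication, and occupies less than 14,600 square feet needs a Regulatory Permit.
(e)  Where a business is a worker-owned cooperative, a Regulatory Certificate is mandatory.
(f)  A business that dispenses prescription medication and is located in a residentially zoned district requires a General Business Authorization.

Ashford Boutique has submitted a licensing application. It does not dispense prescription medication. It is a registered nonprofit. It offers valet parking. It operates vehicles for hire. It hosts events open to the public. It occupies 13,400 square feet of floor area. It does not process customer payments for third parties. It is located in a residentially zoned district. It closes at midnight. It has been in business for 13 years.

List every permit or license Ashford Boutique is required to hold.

(a) does not dispense prescription medication → General Business License not required.
(b) does not process customer payments for third parties → Money Transmitter License not required.
(c) does not dispense prescription medication; is located in a residentially zoned district; is a registered nonprofit → Operating Certificate not required.
(d) does not dispense prescription medication; floor area 13,400 square feet < 14,600 square feet → Regulatory Permit not required.
(e) is a registered nonprofit (not: is a worker-owned cooperative) → Regulatory Certificate not required.
(f) does not dispense prescription medication; is located in a residentially zoned district → General Business Authorization not required.

None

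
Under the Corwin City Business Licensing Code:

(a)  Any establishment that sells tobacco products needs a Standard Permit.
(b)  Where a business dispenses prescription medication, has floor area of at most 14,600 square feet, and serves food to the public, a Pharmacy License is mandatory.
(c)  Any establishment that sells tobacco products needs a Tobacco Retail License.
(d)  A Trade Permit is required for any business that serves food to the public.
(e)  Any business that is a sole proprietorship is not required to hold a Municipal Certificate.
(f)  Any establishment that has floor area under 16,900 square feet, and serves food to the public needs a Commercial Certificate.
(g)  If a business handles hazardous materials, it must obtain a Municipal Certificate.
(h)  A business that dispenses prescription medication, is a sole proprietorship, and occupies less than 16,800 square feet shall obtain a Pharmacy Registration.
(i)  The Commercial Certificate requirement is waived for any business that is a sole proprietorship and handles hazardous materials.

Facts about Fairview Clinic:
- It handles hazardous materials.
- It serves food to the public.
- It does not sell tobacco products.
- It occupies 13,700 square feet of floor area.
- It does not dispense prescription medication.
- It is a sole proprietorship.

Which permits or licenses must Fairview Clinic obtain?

(a) does not sell tobacco products → Standard Permit not required.
(b) does not dispense prescription medication; floor area 13,700 square feet ≤ 14,600 square feet; serves food to the public → Pharmacy License not required.
(c) does not sell tobacco products → Tobacco Retail License not required.
(d) serves food to the public → Trade Permit required.
(e) is a sole proprietorship → exempt from Municipal Certificate.
(f) floor area 13,700 square feet < 16,900 square feet; serves food to the public → Commercial Certificate required.
(g) handles hazardous materials → Municipal Certificate required.
(h) does not dispense prescription medication; is a sole proprietorship; floor area 13,700 square feet < 16,800 square feet → Pharmacy Registration not required.
(i) is a sole proprietorship; handles hazardous materials → exempt from Commercial Certificate.

Trade Permit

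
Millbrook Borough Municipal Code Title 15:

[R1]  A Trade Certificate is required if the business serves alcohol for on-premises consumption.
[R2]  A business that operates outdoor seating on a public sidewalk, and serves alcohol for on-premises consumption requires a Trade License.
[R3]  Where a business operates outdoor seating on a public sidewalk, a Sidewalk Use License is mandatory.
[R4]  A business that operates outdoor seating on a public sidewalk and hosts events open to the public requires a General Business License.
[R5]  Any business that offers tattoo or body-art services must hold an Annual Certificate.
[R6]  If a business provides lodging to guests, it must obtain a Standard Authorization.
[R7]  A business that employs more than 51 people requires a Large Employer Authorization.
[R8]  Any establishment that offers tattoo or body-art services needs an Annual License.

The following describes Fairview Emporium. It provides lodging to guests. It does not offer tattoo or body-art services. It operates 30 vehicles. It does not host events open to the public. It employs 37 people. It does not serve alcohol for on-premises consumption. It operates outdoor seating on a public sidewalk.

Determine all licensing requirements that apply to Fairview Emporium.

Sidewalk Use License, Standard Authorization

[R1] does not serve alcohol for on-premises consumption → Trade Certificate not required.
[R2] operates outdoor seating on a public sidewalk; does not serve alcohol for on-premises consumption → Trade License not required.
[R3] operates outdoor seating on a public sidewalk → Sidewalk Use License required.
[R4] operates outdoor seating on a public sidewalk; does not host events open to the public → General Business License not required.
[R5] does not offer tattoo or body-art services → Annual Certificate not required.
[R6] provides lodging to guests → Standard Authorization required.
[R7] employees 37 ≤ 51 → Large Employer Authorization not required.
[R8] does not offer tattoo or body-art services → Annual License not required.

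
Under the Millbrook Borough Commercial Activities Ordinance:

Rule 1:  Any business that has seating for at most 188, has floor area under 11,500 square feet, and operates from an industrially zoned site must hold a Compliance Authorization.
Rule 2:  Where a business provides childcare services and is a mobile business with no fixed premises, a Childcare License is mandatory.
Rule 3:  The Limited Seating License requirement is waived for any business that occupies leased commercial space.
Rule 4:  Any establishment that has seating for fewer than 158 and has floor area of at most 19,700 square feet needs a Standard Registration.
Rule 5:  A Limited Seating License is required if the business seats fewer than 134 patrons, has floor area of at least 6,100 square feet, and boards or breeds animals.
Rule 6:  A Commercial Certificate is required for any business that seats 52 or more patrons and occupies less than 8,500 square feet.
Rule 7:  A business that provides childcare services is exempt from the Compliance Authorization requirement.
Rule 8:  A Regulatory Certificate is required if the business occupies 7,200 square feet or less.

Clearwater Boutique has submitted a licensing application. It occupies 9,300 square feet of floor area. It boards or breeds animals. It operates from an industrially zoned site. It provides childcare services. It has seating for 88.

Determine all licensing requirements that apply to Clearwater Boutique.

Rule 1: seating 88 ≤ 188; floor area 9,300 square feet < 11,500 square feet; operates from an industrially zoned site → Compliance Authorization required.
Rule 2: provides childcare services; operates from an industrially zoned site (not: is a mobile business with no fixed premises) → Childcare License not required.
Rule 3: operates from an industrially zoned site (not: occupies leased commercial space) → Limited Seating License exemption does not apply.
Rule 4: seating 88 < 158; floor area 9,300 square feet ≤ 19,700 square feet → Standard Registration required.
Rule 5: seating 88 < 134; floor area 9,300 square feet ≥ 6,100 square feet; boards or breeds animals → Limited Seating License required.
Rule 6: seating 88 ≥ 52; floor area 9,300 square feet ≥ 8,500 square feet → Commercial Certificate not required.
Rule 7: provides childcare services → exempt from Compliance Authorization.
Rule 8: floor area 9,300 square feet > 7,200 square feet → Regulatory Certificate not required.

Limited Seating License, Standard Registration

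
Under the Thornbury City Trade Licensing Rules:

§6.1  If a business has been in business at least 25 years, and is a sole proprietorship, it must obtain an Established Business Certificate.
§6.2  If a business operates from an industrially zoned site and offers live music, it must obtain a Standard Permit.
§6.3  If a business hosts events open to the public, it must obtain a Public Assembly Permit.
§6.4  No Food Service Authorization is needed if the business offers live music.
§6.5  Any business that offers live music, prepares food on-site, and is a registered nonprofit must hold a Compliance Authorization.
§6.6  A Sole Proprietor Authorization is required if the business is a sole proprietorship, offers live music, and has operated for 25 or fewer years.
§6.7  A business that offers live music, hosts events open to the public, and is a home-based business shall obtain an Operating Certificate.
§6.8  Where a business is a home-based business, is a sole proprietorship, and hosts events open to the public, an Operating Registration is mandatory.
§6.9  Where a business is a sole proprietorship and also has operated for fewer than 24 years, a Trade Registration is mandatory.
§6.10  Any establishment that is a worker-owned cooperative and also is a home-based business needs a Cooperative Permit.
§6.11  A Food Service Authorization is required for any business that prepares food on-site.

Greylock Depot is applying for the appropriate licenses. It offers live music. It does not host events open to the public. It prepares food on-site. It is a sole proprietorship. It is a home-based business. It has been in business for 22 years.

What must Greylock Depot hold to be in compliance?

§6.1 years in business 22 < 25; is a sole proprietorship → Established Business Certificate not required.
§6.2 is a home-based business (not: operates from an industrially zoned site); offers live music → Standard Permit not required.
§6.3 does not host events open to the public → Public Assembly Permit not required.
§6.4 offers live music → exempt from Food Service Authorization.
§6.5 offers live music; prepares food on-site; is a sole proprietorship (not: is a registered nonprofit) → Compliance Authorization not required.
§6.6 is a sole proprietorship; offers live music; years in business 22 ≤ 25 → Sole Proprietor Authorization required.
§6.7 offers live music; does not host events open to the public; is a home-based business → Operating Certificate not required.
§6.8 is a home-based business; is a sole proprietorship; does not host events open to the public → Operating Registration not required.
§6.9 is a sole proprietorship; years in business 22 < 24 → Trade Registration required.
§6.10 is a sole proprietorship (not: is a worker-owned cooperative); is a home-based business → Cooperative Permit not required.
§6.11 prepares food on-site → Food Service Authorization required.

Sole Proprietor Authorization, Trade Registration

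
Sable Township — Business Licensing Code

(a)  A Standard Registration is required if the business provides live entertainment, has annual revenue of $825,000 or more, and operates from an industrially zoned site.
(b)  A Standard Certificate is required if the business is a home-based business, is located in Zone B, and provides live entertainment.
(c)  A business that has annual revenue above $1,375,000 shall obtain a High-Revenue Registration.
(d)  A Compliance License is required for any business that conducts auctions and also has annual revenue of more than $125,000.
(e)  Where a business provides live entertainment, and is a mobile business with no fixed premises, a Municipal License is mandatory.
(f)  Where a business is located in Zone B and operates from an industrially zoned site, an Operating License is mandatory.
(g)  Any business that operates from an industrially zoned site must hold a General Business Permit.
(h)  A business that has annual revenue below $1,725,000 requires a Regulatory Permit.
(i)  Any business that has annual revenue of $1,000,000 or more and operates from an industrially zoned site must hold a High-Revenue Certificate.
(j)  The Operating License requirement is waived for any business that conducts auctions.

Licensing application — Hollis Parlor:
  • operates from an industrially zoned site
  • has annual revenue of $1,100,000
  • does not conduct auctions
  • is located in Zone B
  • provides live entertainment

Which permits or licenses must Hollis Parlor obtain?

General Business Permit, High-Revenue Certificate, Operating License, Regulatory Permit, Standard Registration

(a) provides live entertainment; revenue $1,100,000 ≥ $825,000; operates from an industrially zoned site → Standard Registration required.
(b) operates from an industrially zoned site (not: is a home-based business); is located in Zone B; provides live entertainment → Standard Certificate not required.
(c) revenue $1,100,000 ≤ $1,375,000 → High-Revenue Registration not required.
(d) does not conduct auctions; revenue $1,100,000 > $125,000 → Compliance License not required.
(e) provides live entertainment; operates from an industrially zoned site (not: is a mobile business with no fixed premises) → Municipal License not required.
(f) is located in Zone B; operates from an industrially zoned site → Operating License required.
(g) operates from an industrially zoned site → General Business Permit required.
(h) revenue $1,100,000 < $1,725,000 → Regulatory Permit required.
(i) revenue $1,100,000 ≥ $1,000,000; operates from an industrially zoned site → High-Revenue Certificate required.
(j) does not conduct auctions → Operating License exemption does not apply.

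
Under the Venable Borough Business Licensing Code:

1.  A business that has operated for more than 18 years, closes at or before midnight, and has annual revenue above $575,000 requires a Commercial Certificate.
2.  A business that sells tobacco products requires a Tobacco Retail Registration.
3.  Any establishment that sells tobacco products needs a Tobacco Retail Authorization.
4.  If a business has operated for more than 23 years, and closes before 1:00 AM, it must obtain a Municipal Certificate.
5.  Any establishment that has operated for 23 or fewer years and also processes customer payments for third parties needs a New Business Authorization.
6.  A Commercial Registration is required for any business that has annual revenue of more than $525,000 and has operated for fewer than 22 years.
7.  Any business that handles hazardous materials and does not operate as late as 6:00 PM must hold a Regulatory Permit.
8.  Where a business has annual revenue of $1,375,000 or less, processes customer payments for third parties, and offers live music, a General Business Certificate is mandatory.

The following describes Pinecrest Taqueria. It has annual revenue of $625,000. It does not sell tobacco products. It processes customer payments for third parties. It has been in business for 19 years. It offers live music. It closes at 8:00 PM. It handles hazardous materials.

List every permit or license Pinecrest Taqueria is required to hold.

Commercial Certificate, Commercial Registration, General Business Certificate, New Business Authorization

1. years in business 19 > 18; closes 8:00 PM, at/before midnight; revenue $625,000 > $575,000 → Commercial Certificate required.
2. does not sell tobacco products → Tobacco Retail Registration not required.
3. does not sell tobacco products → Tobacco Retail Authorization not required.
4. years in business 19 ≤ 23; closes 8:00 PM, at/before 1:00 AM → Municipal Certificate not required.
5. years in business 19 ≤ 23; processes customer payments for third parties → New Business Authorization required.
6. revenue $625,000 > $525,000; years in business 19 < 22 → Commercial Registration required.
7. handles hazardous materials; closes 8:00 PM, after 6:00 PM → Regulatory Permit not required.
8. revenue $625,000 ≤ $1,375,000; processes customer payments for third parties; offers live music → General Business Certificate required.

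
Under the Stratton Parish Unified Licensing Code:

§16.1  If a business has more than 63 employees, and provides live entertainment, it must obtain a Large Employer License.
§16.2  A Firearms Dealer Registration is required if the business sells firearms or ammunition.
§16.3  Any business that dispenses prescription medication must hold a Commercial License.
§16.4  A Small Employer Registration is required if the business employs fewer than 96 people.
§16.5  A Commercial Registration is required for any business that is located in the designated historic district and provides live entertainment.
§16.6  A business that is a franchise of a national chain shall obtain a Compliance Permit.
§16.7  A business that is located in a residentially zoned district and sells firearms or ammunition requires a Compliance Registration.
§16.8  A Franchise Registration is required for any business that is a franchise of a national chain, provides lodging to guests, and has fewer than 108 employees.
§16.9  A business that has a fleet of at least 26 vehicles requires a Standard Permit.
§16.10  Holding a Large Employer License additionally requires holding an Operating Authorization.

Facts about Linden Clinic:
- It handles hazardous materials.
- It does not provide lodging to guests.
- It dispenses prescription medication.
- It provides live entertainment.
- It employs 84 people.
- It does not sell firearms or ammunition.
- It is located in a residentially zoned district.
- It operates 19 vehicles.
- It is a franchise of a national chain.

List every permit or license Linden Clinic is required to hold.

Commercial License, Compliance Permit, Large Employer License, Operating Authorization, Small Employer Registration

§16.1 employees 84 > 63; provides live entertainment → Large Employer License required.
§16.2 does not sell firearms or ammunition → Firearms Dealer Registration not required.
§16.3 dispenses prescription medication → Commercial License required.
§16.4 employees 84 < 96 → Small Employer Registration required.
§16.5 is located in a residentially zoned district (not: is located in the designated historic district); provides live entertainment → Commercial Registration not required.
§16.6 is a franchise of a national chain → Compliance Permit required.
§16.7 is located in a residentially zoned district; does not sell firearms or ammunition → Compliance Registration not required.
§16.8 is a franchise of a national chain; does not provide lodging to guests; employees 84 < 108 → Franchise Registration not required.
§16.9 vehicles 19 < 26 → Standard Permit not required.
§16.10 Large Employer License is required → Operating Authorization also required.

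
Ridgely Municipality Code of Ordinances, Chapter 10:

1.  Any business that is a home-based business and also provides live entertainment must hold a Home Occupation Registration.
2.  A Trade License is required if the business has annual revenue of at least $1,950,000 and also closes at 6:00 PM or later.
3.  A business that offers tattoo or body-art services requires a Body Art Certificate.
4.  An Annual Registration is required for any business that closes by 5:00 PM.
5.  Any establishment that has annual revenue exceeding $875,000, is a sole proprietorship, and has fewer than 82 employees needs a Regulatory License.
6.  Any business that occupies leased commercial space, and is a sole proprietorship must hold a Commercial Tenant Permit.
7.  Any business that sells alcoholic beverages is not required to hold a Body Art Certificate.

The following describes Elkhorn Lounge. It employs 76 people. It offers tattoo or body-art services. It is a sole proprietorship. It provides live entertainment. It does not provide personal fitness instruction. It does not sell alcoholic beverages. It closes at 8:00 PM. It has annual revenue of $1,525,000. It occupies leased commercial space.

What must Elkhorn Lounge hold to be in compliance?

Body Art Certificate, Commercial Tenant Permit, Regulatory License

1. occupies leased commercial space (not: is a home-based business); provides live entertainment → Home Occupation Registration not required.
2. revenue $1,525,000 < $1,950,000; closes 8:00 PM, after 6:00 PM → Trade License not required.
3. offers tattoo or body-art services → Body Art Certificate required.
4. closes 8:00 PM, after 5:00 PM → Annual Registration not required.
5. revenue $1,525,000 > $875,000; is a sole proprietorship; employees 76 < 82 → Regulatory License required.
6. occupies leased commercial space; is a sole proprietorship → Commercial Tenant Permit required.
7. does not sell alcoholic beverages → Body Art Certificate exemption does not apply.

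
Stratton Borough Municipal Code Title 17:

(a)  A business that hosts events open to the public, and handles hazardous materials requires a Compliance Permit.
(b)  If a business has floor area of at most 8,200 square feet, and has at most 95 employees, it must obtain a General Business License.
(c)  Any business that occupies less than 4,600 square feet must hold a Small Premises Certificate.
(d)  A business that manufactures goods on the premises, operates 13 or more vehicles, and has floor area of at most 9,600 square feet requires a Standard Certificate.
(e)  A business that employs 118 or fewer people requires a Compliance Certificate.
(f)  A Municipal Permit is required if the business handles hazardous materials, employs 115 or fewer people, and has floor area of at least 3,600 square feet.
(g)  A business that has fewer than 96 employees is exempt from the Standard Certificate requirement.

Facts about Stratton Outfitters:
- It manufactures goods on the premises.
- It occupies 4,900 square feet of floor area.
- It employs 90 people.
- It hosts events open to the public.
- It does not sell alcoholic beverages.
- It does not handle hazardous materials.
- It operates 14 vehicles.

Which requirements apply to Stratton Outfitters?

Compliance Certificate, General Business License

(a) hosts events open to the public; does not handle hazardous materials → Compliance Permit not required.
(b) floor area 4,900 square feet ≤ 8,200 square feet; employees 90 ≤ 95 → General Business License required.
(c) floor area 4,900 square feet ≥ 4,600 square feet → Small Premises Certificate not required.
(d) manufactures goods on the premises; vehicles 14 ≥ 13; floor area 4,900 square feet ≤ 9,600 square feet → Standard Certificate required.
(e) employees 90 ≤ 118 → Compliance Certificate required.
(f) does not handle hazardous materials; employees 90 ≤ 115; floor area 4,900 square feet ≥ 3,600 square feet → Municipal Permit not required.
(g) employees 90 < 96 → exempt from Standard Certificate.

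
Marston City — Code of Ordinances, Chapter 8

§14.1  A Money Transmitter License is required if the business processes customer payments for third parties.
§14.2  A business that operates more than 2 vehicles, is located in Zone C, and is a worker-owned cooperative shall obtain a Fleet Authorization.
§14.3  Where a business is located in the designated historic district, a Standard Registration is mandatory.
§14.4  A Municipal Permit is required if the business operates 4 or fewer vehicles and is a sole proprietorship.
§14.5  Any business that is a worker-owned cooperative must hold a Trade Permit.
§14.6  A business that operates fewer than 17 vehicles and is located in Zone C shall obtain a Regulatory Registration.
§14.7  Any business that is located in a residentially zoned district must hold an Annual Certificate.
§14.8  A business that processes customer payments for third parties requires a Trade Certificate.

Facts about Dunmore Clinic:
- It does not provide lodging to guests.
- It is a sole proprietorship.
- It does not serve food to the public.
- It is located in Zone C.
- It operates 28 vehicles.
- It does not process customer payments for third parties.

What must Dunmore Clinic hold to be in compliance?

None

§14.1 does not process customer payments for third parties → Money Transmitter License not required.
§14.2 vehicles 28 > 2; is located in Zone C; is a sole proprietorship (not: is a worker-owned cooperative) → Fleet Authorization not required.
§14.3 is located in Zone C (not: is located in the designated historic district) → Standard Registration not required.
§14.4 vehicles 28 > 4; is a sole proprietorship → Municipal Permit not required.
§14.5 is a sole proprietorship (not: is a worker-owned cooperative) → Trade Permit not required.
§14.6 vehicles 28 ≥ 17; is located in Zone C → Regulatory Registration not required.
§14.7 is located in Zone C (not: is located in a residentially zoned district) → Annual Certificate not required.
§14.8 does not process customer payments for third parties → Trade Certificate not required.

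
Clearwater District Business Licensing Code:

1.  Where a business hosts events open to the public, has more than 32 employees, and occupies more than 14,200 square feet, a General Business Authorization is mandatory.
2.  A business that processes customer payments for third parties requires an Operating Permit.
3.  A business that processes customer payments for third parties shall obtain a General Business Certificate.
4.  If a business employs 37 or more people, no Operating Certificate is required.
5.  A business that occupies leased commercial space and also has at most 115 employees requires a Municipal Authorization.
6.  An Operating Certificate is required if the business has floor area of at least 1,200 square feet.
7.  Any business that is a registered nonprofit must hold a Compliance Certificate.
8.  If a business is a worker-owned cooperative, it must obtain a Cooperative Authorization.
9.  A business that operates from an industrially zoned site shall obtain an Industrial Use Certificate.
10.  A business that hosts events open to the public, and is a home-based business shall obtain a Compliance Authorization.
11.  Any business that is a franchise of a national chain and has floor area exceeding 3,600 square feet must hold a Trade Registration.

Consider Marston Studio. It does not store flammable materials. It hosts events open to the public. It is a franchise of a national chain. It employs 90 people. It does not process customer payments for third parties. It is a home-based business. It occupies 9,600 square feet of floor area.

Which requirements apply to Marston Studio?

Compliance Authorization, Trade Registration

1. hosts events open to the public; employees 90 > 32; floor area 9,600 square feet ≤ 14,200 square feet → General Business Authorization not required.
2. does not process customer payments for third parties → Operating Permit not required.
3. does not process customer payments for third parties → General Business Certificate not required.
4. employees 90 ≥ 37 → exempt from Operating Certificate.
5. is a home-based business (not: occupies leased commercial space); employees 90 ≤ 115 → Municipal Authorization not required.
6. floor area 9,600 square feet ≥ 1,200 square feet → Operating Certificate required.
7. is a franchise of a national chain (not: is a registered nonprofit) → Compliance Certificate not required.
8. is a franchise of a national chain (not: is a worker-owned cooperative) → Cooperative Authorization not required.
9. is a home-based business (not: operates from an industrially zoned site) → Industrial Use Certificate not required.
10. hosts events open to the public; is a home-based business → Compliance Authorization required.
11. is a franchise of a national chain; floor area 9,600 square feet > 3,600 square feet → Trade Registration required.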